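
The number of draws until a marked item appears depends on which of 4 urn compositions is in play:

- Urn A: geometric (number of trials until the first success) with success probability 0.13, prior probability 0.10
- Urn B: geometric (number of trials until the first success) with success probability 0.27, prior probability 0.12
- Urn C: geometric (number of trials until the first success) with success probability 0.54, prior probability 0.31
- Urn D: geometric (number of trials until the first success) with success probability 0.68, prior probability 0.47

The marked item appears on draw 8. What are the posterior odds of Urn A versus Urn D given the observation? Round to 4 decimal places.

Posterior odds = (P(Z=i) f_i(x)) / (P(Z=j) f_j(x)); the normalising sum cancels.
Component likelihoods at x = 8:
  p_A = 0.13·(1−0.13)^7 = 0.13·0.377255 = 0.0490431
  p_B = 0.27·(1−0.27)^7 = 0.27·0.110474 = 0.029828
  p_C = 0.54·(1−0.54)^7 = 0.54·0.00435818 = 0.00235342
  p_D = 0.68·(1−0.68)^7 = 0.68·0.000343597 = 0.000233646
Posterior odds = (P(Z=A)·p_A) / (P(Z=D)·p_D) = (0.10·0.0490431) / (0.47·0.000233646) = 0.00490431 / 0.000109814 ≈ 44.6603

44.6603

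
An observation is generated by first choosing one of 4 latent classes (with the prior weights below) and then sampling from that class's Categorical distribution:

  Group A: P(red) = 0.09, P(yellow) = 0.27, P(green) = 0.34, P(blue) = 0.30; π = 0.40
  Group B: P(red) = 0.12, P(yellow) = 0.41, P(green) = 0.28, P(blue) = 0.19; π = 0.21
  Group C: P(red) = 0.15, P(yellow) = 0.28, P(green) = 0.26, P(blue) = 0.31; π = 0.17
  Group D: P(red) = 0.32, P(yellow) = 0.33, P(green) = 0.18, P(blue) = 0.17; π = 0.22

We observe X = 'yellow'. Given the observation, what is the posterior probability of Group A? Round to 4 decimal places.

0.3436

P(component k | x) = π_k·f_k(x) / marginal(x), where marginal(x) = Σ_j π_j·f_j(x).
Component likelihoods at x = 'yellow':
  f_A = P(yellow | comp) = 0.27
  f_B = P(yellow | comp) = 0.41
  f_C = P(yellow | comp) = 0.28
  f_D = P(yellow | comp) = 0.33
Multiply by the mixture weights:
  π_A·f_A = 0.40 × 0.27 = 0.108
  π_B·f_B = 0.21 × 0.41 = 0.0861
  π_C·f_C = 0.17 × 0.28 = 0.0476
  π_D·f_D = 0.22 × 0.33 = 0.0726
Marginal: 0.108 + 0.0861 + 0.0476 + 0.0726 = 0.3143
So the posterior for Group A is 0.108 / 0.3143 ≈ 0.3436.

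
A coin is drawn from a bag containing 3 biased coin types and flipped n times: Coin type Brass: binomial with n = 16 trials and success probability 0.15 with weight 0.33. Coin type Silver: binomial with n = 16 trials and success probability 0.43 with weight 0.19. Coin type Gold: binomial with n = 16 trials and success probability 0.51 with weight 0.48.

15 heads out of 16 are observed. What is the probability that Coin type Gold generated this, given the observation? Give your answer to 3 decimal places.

0.966

By Bayes' theorem, P(k | x) = π_k f_k(x) / Σ_j π_j f_j(x).
Binomial probabilities:
  f_Brass = C(16,15)·0.15^15·0.85^1 = 16·4.37894e-13·0.85 = 5.95536e-12
  f_Silver = C(16,15)·0.43^15·0.57^1 = 16·3.17707e-06·0.57 = 2.89749e-05
  f_Gold = C(16,15)·0.51^15·0.49^1 = 16·4.10726e-05·0.49 = 0.00032201
Weight by the priors:
  π_Brass·f_Brass = 0.33 × 5.95536e-12 = 1.96527e-12
  π_Silver·f_Silver = 0.19 × 2.89749e-05 = 5.50523e-06
  π_Gold·f_Gold = 0.48 × 0.00032201 = 0.000154565
Sum: 1.96527e-12 + 5.50523e-06 + 0.000154565 = 0.00016007
P(Coin type Gold | the observation) = 0.000154565 / 0.00016007 ≈ 0.966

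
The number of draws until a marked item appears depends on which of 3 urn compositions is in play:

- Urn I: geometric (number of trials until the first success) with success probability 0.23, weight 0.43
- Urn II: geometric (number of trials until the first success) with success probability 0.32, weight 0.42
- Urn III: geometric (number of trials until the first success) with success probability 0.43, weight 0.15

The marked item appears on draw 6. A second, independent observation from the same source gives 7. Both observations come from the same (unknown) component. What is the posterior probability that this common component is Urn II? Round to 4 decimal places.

Apply Bayes' rule: the posterior for each component is proportional to its prior times its likelihood at x.
Since both observations come from the same component, the likelihood for component k is f_k(x₁)·f_k(x₂).
  f_I = [0.23·(1−0.23)^5 = 0.23·0.270678 = 0.062256] × [0.0479371] = 0.00298438
  f_II = [0.32·(1−0.32)^5 = 0.32·0.145393 = 0.0465259] × [0.0316376] = 0.00147197
  f_III = [0.43·(1−0.43)^5 = 0.43·0.0601692 = 0.0258728] × [0.0147475] = 0.000381558
Prior × likelihood for each component:
  π_I·f_I = 0.43 × 0.00298438 = 0.00128328
  π_II·f_II = 0.42 × 0.00147197 = 0.000618226
  π_III·f_III = 0.15 × 0.000381558 = 5.72337e-05
Sum: 0.00128328 + 0.000618226 + 5.72337e-05 = 0.00195874
So the posterior for Urn II is 0.000618226 / 0.00195874 ≈ 0.3156.

0.3156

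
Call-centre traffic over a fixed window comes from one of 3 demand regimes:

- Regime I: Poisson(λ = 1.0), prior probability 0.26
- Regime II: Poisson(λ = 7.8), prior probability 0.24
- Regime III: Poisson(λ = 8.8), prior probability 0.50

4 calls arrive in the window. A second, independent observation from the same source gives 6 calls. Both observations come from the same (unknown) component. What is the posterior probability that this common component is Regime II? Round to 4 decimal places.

0.5147

Posterior ∝ prior × likelihood, so P(k | x) ∝ π_k f_k(x); normalise over all components.
Since both observations come from the same component, the likelihood for component k is f_k(x₁)·f_k(x₂).
  L_I = [e^(−1.0)·1.0^4/4! = 0.0153283] × [0.000510944] = 7.8319e-06
  L_II = [e^(−7.8)·7.8^4/4! = 0.0631932] × [0.128156] = 0.00809857
  L_III = [e^(−8.8)·8.8^4/4! = 0.0376641] × [0.0972237] = 0.00366185
Multiply by the mixture weights:
  π_I·L_I = 0.26 × 7.8319e-06 = 2.03629e-06
  π_II·L_II = 0.24 × 0.00809857 = 0.00194366
  π_III·L_III = 0.50 × 0.00366185 = 0.00183092
Denominator: 2.03629e-06 + 0.00194366 + 0.00183092 = 0.00377662
P(Regime II | x₁, x₂) ≈ 0.5147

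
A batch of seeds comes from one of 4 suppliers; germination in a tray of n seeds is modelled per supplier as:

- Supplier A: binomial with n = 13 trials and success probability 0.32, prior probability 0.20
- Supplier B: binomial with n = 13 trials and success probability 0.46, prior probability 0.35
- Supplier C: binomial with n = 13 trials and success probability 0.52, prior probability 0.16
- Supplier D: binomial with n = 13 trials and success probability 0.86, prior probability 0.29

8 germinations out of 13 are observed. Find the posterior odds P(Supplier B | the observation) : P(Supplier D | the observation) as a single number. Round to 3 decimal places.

6.904

Since P(k|x) ∝ π_k f_k(x), the posterior odds are π_i f_i(x) / (π_j f_j(x)).
Evaluate each component's likelihood at the observed value:
  f_A = 0.0205742
  f_B = 0.11847
  f_C = 0.175312
  f_D = 0.0207113
Odds = (0.35/0.29) × (0.11847/0.0207113) = 1.2069 × 5.7201 ≈ 6.904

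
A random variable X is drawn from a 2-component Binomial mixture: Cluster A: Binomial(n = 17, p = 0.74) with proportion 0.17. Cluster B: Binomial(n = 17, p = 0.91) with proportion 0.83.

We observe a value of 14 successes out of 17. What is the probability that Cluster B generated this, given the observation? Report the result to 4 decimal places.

By Bayes' theorem, P(k | x) = π_k f_k(x) / Σ_j π_j f_j(x).
Component likelihoods at x = 14 successes out of 17:
  L_A = 0.176471
  L_B = 0.132378
Weight by the priors:
  π_A·L_A = 0.17 × 0.176471 = 0.03
  π_B·L_B = 0.83 × 0.132378 = 0.109874
Sum: 0.03 + 0.109874 = 0.139874
Responsibility of Cluster B: 0.109874 / 0.139874 ≈ 0.7855

0.7855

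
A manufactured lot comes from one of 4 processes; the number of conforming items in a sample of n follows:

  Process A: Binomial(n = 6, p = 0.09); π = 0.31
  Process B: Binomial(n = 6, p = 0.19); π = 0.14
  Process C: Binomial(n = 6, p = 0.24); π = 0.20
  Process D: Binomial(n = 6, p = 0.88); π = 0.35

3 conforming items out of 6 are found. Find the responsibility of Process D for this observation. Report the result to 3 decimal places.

P(component k | x) = π_k·f_k(x) / marginal(x), where marginal(x) = Σ_j π_j·f_j(x).
Evaluate each component's likelihood at the observed value:
  f_A = 0.0109871
  f_B = 0.0729031
  f_C = 0.121368
  f_D = 0.0235517
Unnormalised posteriors:
  π_A·f_A = 0.31 × 0.0109871 = 0.00340599
  π_B·f_B = 0.14 × 0.0729031 = 0.0102064
  π_C·f_C = 0.20 × 0.121368 = 0.0242736
  π_D·f_D = 0.35 × 0.0235517 = 0.00824309
Normaliser: 0.00340599 + 0.0102064 + 0.0242736 + 0.00824309 = 0.0461291
So the posterior for Process D is 0.00824309 / 0.0461291 ≈ 0.179.

0.179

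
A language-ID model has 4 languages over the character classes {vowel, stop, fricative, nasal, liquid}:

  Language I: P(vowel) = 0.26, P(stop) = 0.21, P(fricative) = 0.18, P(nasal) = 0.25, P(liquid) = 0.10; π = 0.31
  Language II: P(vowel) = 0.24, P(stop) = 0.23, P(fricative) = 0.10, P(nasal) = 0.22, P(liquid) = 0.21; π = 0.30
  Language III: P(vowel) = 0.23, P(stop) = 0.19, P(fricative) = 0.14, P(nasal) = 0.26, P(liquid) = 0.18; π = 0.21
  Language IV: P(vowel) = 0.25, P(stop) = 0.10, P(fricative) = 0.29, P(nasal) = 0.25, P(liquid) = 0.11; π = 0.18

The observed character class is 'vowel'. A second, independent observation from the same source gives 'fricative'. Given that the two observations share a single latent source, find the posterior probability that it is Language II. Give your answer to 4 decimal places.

0.1734

The responsibility of component k is π_k f_k(x) divided by Σ_j π_j f_j(x).
Since both observations come from the same component, the likelihood for component k is f_k(x₁)·f_k(x₂).
  f_I = [0.26] × [0.18] = 0.0468
  f_II = [0.24] × [0.1] = 0.024
  f_III = [0.23] × [0.14] = 0.0322
  f_IV = [0.25] × [0.29] = 0.0725
Prior × likelihood for each component:
  π_I·f_I = 0.31 × 0.0468 = 0.014508
  π_II·f_II = 0.30 × 0.024 = 0.0072
  π_III·f_III = 0.21 × 0.0322 = 0.006762
  π_IV·f_IV = 0.18 × 0.0725 = 0.01305
Evidence: 0.014508 + 0.0072 + 0.006762 + 0.01305 = 0.04152
Responsibility of Language II: 0.0072 / 0.04152 ≈ 0.1734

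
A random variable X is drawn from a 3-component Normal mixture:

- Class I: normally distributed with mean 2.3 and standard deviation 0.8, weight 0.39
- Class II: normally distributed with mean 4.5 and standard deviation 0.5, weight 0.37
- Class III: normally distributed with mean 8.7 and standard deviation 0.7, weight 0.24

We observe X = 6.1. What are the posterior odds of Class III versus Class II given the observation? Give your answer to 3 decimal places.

0.078

Since P(k|x) ∝ w_k f_k(x), the posterior odds are w_i f_i(x) / (w_j f_j(x)).
Normal densities:
  f_I = 6.28688e-06
  f_II = 0.00476818
  f_III = 0.000575528
0.000138127 / 0.00176423 ≈ 0.078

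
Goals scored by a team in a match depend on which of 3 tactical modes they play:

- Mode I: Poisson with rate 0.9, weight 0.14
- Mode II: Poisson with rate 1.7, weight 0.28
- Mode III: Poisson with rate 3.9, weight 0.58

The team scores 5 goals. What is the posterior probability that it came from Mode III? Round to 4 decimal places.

Posterior ∝ prior × likelihood, so P(k | x) ∝ π_k f_k(x); normalise over all components.
Component likelihoods at x = 5 goals:
  f_I = 0.00200063
  f_II = 0.0216154
  f_III = 0.152193
Multiply by the mixture weights:
  π_I·f_I = 0.14 × 0.00200063 = 0.000280088
  π_II·f_II = 0.28 × 0.0216154 = 0.0060523
  π_III·f_III = 0.58 × 0.152193 = 0.0882717
Marginal: 0.000280088 + 0.0060523 + 0.0882717 = 0.0946041
So the posterior for Mode III is 0.0882717 / 0.0946041 ≈ 0.9331.

0.9331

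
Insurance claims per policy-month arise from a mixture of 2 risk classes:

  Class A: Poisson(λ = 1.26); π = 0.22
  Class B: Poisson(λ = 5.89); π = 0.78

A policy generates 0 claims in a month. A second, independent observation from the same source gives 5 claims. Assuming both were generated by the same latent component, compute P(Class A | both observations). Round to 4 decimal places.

P(component k | x) = w_k·f_k(x) / marginal(x), where marginal(x) = Σ_j w_j·f_j(x).
Since both observations come from the same component, the likelihood for component k is f_k(x₁)·f_k(x₂).
  f_A = [e^(−1.26)·1.26^0/0! = 0.283654] × [0.0075069] = 0.00212936
  f_B = [e^(−5.89)·5.89^0/0! = 0.00276698] × [0.163456] = 0.000452279
Prior × likelihood for each component:
  w_A·f_A = 0.22 × 0.00212936 = 0.00046846
  w_B·f_B = 0.78 × 0.000452279 = 0.000352777
Denominator: 0.00046846 + 0.000352777 = 0.000821237
P(Class A | x₁,x₂) ≈ 0.5704

0.5704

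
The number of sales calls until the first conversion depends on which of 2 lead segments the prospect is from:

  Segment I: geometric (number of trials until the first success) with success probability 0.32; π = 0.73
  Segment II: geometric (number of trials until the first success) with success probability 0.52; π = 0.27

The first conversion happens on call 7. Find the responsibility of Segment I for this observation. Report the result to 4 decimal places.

0.9308

The responsibility of component k is π_k f_k(x) divided by Σ_j π_j f_j(x).
Component likelihoods at x = 7:
  f_I = 0.0316376
  f_II = 0.00635991
Multiply by the mixture weights:
  π_I·f_I = 0.73 × 0.0316376 = 0.0230954
  π_II·f_II = 0.27 × 0.00635991 = 0.00171717
Denominator: 0.0230954 + 0.00171717 = 0.0248126
P(Segment I | data) ≈ 0.9308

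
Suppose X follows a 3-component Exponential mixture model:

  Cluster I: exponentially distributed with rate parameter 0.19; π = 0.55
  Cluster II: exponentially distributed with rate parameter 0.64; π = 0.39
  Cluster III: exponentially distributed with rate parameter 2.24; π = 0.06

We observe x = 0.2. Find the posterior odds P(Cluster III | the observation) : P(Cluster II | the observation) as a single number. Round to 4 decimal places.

The posterior odds equal the prior odds times the likelihood ratio: (w_i/w_j)·(f_i(x)/f_j(x)).
Exponential densities:
  f_I = 0.182915
  f_II = 0.563106
  f_III = 1.43115
Posterior odds = (w_III·f_III) / (w_II·f_II) = (0.06·1.43115) / (0.39·0.563106) = 0.0858688 / 0.219611 ≈ 0.3910

0.3910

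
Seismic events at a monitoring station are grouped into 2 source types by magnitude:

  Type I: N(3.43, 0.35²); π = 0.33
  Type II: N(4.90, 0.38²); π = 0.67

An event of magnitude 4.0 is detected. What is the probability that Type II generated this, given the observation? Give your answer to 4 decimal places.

By Bayes' theorem, P(k | x) = π_k f_k(x) / Σ_j π_j f_j(x).
Component likelihoods at x = 4.0:
  L_I = 0.302632
  L_II = 0.0635414
Multiply by the mixture weights:
  π_I·L_I = 0.33 × 0.302632 = 0.0998684
  π_II·L_II = 0.67 × 0.0635414 = 0.0425727
Marginal: 0.0998684 + 0.0425727 = 0.142441
Responsibility of Type II: 0.0425727 / 0.142441 ≈ 0.2989

0.2989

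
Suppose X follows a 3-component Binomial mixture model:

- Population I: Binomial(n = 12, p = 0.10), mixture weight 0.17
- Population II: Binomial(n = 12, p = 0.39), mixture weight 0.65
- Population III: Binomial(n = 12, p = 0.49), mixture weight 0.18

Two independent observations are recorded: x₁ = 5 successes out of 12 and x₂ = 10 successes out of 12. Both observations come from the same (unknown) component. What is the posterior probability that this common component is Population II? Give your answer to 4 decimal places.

0.3709

Apply Bayes' rule: the posterior for each component is proportional to its prior times its likelihood at x.
Since both observations come from the same component, the likelihood for component k is f_k(x₁)·f_k(x₂).
  f_I = [C(12,5)·0.10^5·0.90^7 = 792·1e-05·0.478297 = 0.00378811] × [5.346e-09] = 2.02512e-11
  f_II = [C(12,5)·0.39^5·0.61^7 = 792·0.00902242·0.0314274 = 0.224573] × [0.00199917] = 0.000448959
  f_III = [C(12,5)·0.49^5·0.51^7 = 792·0.0282475·0.00897411 = 0.200769] × [0.0136976] = 0.00275006
Multiply by the mixture weights:
  π_I·f_I = 0.17 × 2.02512e-11 = 3.44271e-12
  π_II·f_II = 0.65 × 0.000448959 = 0.000291823
  π_III·f_III = 0.18 × 0.00275006 = 0.00049501
Evidence: 3.44271e-12 + 0.000291823 + 0.00049501 = 0.000786834
P(Population II | x₁,x₂) ≈ 0.3709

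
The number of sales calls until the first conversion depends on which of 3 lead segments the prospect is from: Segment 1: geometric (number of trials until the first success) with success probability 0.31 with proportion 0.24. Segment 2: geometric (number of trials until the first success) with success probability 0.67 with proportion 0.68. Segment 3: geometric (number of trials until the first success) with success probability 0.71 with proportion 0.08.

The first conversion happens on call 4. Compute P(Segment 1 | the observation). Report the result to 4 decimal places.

By Bayes' theorem, P(k | x) = π_k f_k(x) / Σ_j π_j f_j(x).
Component likelihoods at x = 4:
  L_1 = 0.31·(1−0.31)^3 = 0.31·0.328509 = 0.101838
  L_2 = 0.67·(1−0.67)^3 = 0.67·0.035937 = 0.0240778
  L_3 = 0.71·(1−0.71)^3 = 0.71·0.024389 = 0.0173162
Weight by the priors:
  π_1·L_1 = 0.24 × 0.101838 = 0.0244411
  π_2·L_2 = 0.68 × 0.0240778 = 0.0163729
  π_3·L_3 = 0.08 × 0.0173162 = 0.0013853
Normaliser: 0.0244411 + 0.0163729 + 0.0013853 = 0.0421993
P(Segment 1 | x) = 0.0244411 / 0.0421993 ≈ 0.5792

0.5792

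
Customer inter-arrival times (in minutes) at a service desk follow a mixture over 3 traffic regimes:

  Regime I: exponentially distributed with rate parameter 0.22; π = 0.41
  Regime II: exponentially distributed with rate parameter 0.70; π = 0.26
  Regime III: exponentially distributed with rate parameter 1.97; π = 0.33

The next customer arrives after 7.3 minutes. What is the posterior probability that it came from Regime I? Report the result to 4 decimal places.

Posterior ∝ prior × likelihood, so P(k | x) ∝ P(Z=k) f_k(x); normalise over all components.
Evaluate each component's likelihood at the observed value:
  p_I = 0.22·e^(−0.22·7.3) = 0.22·e^(−1.6060) = 0.0441515
  p_II = 0.70·e^(−0.70·7.3) = 0.70·e^(−5.1100) = 0.00422526
  p_III = 1.97·e^(−1.97·7.3) = 1.97·e^(−14.3810) = 1.11912e-06
Unnormalised posteriors:
  P(Z=I)·p_I = 0.41 × 0.0441515 = 0.0181021
  P(Z=II)·p_II = 0.26 × 0.00422526 = 0.00109857
  P(Z=III)·p_III = 0.33 × 1.11912e-06 = 3.6931e-07
Sum: 0.0181021 + 0.00109857 + 3.6931e-07 = 0.0192011
P(Regime I | x) ≈ 0.9428

0.9428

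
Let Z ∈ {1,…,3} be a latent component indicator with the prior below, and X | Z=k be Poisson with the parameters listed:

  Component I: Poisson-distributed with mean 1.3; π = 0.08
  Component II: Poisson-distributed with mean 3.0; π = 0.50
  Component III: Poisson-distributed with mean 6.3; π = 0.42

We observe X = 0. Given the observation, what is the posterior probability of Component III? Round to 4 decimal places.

0.0162

Apply Bayes' rule: the posterior for each component is proportional to its prior times its likelihood at x.
Poisson probabilities:
  L_I = e^(−1.3)·1.3^0/0! = 0.272532
  L_II = e^(−3.0)·3.0^0/0! = 0.0497871
  L_III = e^(−6.3)·6.3^0/0! = 0.0018363
Unnormalised posteriors:
  π_I·L_I = 0.08 × 0.272532 = 0.0218025
  π_II·L_II = 0.50 × 0.0497871 = 0.0248935
  π_III·L_III = 0.42 × 0.0018363 = 0.000771248
Evidence: 0.0218025 + 0.0248935 + 0.000771248 = 0.0474673
Responsibility of Component III: 0.000771248 / 0.0474673 ≈ 0.0162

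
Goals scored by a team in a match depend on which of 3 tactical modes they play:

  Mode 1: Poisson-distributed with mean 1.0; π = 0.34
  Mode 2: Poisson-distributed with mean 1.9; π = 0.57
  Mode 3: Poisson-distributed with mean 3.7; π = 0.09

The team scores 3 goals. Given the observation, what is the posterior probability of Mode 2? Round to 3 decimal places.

P(component k | x) = π_k·f_k(x) / marginal(x), where marginal(x) = Σ_j π_j·f_j(x).
Evaluate each component's likelihood at the observed value:
  L_1 = e^(−1.0)·1.0^3/3! = 0.0613132
  L_2 = e^(−1.9)·1.9^3/3! = 0.170982
  L_3 = e^(−3.7)·3.7^3/3! = 0.20872
Unnormalised posteriors:
  π_1·L_1 = 0.34 × 0.0613132 = 0.0208465
  π_2·L_2 = 0.57 × 0.170982 = 0.0974597
  π_3·L_3 = 0.09 × 0.20872 = 0.0187848
Normaliser: 0.0208465 + 0.0974597 + 0.0187848 = 0.137091
So the posterior for Mode 2 is 0.0974597 / 0.137091 ≈ 0.711.

0.711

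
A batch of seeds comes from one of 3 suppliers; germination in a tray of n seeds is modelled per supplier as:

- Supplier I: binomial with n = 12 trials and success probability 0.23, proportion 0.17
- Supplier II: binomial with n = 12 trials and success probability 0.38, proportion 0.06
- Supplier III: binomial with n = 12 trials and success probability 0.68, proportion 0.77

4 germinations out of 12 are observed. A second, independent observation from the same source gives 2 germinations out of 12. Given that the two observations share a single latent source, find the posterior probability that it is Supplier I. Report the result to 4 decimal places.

Posterior ∝ prior × likelihood, so P(k | x) ∝ P(Z=k) f_k(x); normalise over all components.
Since both observations come from the same component, the likelihood for component k is f_k(x₁)·f_k(x₂).
  f_I = [C(12,4)·0.23^4·0.77^8 = 495·0.00279841·0.123574 = 0.171176] × [0.255804] = 0.0437874
  f_II = [C(12,4)·0.38^4·0.62^8 = 495·0.0208514·0.021834 = 0.225358] × [0.0799886] = 0.0180261
  f_III = [C(12,4)·0.68^4·0.32^8 = 495·0.213814·0.000109951 = 0.011637] × [0.000343607] = 3.99855e-06
Multiply by the mixture weights:
  P(Z=I)·f_I = 0.17 × 0.0437874 = 0.00744386
  P(Z=II)·f_II = 0.06 × 0.0180261 = 0.00108156
  P(Z=III)·f_III = 0.77 × 3.99855e-06 = 3.07888e-06
Denominator: 0.00744386 + 0.00108156 + 3.07888e-06 = 0.0085285
P(Supplier I | x₁, x₂) = 0.00744386 / 0.0085285 ≈ 0.8728

0.8728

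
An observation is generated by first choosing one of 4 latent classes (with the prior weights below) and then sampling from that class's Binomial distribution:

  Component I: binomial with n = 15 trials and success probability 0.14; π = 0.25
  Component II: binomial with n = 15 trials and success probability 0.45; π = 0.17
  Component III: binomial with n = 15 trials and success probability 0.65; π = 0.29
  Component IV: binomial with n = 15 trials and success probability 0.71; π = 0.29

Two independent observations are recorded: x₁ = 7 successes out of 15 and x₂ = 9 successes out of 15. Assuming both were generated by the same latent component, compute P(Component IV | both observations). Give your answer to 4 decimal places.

0.1336

P(component k | x) = π_k·f_k(x) / marginal(x), where marginal(x) = Σ_j π_j·f_j(x).
Since both observations come from the same component, the likelihood for component k is f_k(x₁)·f_k(x₂).
  f_I = [0.0020297] × [4.18357e-05] = 8.4914e-08
  f_II = [0.201344] × [0.104832] = 0.0211072
  f_III = [0.0710373] × [0.19056] = 0.0135369
  f_IV = [0.029278] × [0.136495] = 0.0039963
Multiply by the mixture weights:
  π_I·f_I = 0.25 × 8.4914e-08 = 2.12285e-08
  π_II·f_II = 0.17 × 0.0211072 = 0.00358822
  π_III·f_III = 0.29 × 0.0135369 = 0.0039257
  π_IV·f_IV = 0.29 × 0.0039963 = 0.00115893
Normaliser: 2.12285e-08 + 0.00358822 + 0.0039257 + 0.00115893 = 0.00867287
Responsibility of Component IV: 0.00115893 / 0.00867287 ≈ 0.1336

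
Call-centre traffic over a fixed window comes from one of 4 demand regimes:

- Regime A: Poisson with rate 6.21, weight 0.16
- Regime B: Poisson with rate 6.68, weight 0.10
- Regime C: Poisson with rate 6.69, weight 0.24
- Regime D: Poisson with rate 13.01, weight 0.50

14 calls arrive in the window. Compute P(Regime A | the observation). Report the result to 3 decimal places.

0.009

Apply Bayes' rule: the posterior for each component is proportional to its prior times its likelihood at x.
Component likelihoods at x = 14 calls:
  L_A = e^(−6.21)·6.21^14/14! = 0.00292351
  L_B = e^(−6.68)·6.68^14/14! = 0.00507429
  L_C = e^(−6.69)·6.69^14/14! = 0.00513012
  L_D = e^(−13.01)·13.01^14/14! = 0.102165
Unnormalised posteriors:
  π_A·L_A = 0.16 × 0.00292351 = 0.000467762
  π_B·L_B = 0.10 × 0.00507429 = 0.000507429
  π_C·L_C = 0.24 × 0.00513012 = 0.00123123
  π_D·L_D = 0.50 × 0.102165 = 0.0510826
Normaliser: 0.000467762 + 0.000507429 + 0.00123123 + 0.0510826 = 0.053289
Responsibility of Regime A: 0.000467762 / 0.053289 ≈ 0.009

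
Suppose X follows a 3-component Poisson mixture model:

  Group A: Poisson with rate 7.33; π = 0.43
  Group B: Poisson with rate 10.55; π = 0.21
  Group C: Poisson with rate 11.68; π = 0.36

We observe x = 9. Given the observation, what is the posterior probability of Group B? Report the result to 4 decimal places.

0.2316

The responsibility of component k is w_k f_k(x) divided by Σ_j w_j f_j(x).
Evaluate each component's likelihood at the observed value:
  f_A = 0.110356
  f_B = 0.11687
  f_C = 0.0943329
Unnormalised posteriors:
  w_A·f_A = 0.43 × 0.110356 = 0.0474529
  w_B·f_B = 0.21 × 0.11687 = 0.0245427
  w_C·f_C = 0.36 × 0.0943329 = 0.0339598
Marginal: 0.0474529 + 0.0245427 + 0.0339598 = 0.105955
P(Group B | the observation) ≈ 0.2316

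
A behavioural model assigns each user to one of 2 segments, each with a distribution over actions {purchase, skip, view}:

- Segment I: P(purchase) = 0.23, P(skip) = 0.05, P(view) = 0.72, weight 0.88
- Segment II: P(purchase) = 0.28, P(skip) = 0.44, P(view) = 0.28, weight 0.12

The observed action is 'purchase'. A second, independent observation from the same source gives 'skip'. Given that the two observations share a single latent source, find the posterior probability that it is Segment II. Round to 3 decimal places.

By Bayes' theorem, P(k | x) = P(Z=k) f_k(x) / Σ_j P(Z=j) f_j(x).
Since both observations come from the same component, the likelihood for component k is f_k(x₁)·f_k(x₂).
  f_I = [P(purchase | comp) = 0.23] × [0.05] = 0.0115
  f_II = [P(purchase | comp) = 0.28] × [0.44] = 0.1232
Unnormalised posteriors:
  P(Z=I)·f_I = 0.88 × 0.0115 = 0.01012
  P(Z=II)·f_II = 0.12 × 0.1232 = 0.014784
Sum: 0.01012 + 0.014784 = 0.024904
P(Segment II | data) ≈ 0.594

0.594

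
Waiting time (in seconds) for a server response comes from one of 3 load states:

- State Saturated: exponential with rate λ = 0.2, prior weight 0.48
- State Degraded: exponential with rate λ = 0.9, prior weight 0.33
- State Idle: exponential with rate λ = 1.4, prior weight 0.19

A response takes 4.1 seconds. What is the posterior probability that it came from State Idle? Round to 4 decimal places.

0.0169

The responsibility of component k is π_k f_k(x) divided by Σ_j π_j f_j(x).
Component likelihoods at x = 4.1 seconds:
  L_Saturated = 0.2·e^(−0.2·4.1) = 0.2·e^(−0.8200) = 0.0880863
  L_Degraded = 0.9·e^(−0.9·4.1) = 0.9·e^(−3.6900) = 0.0224748
  L_Idle = 1.4·e^(−1.4·4.1) = 1.4·e^(−5.7400) = 0.00450068
Multiply by the mixture weights:
  π_Saturated·L_Saturated = 0.48 × 0.0880863 = 0.0422814
  π_Degraded·L_Degraded = 0.33 × 0.0224748 = 0.00741668
  π_Idle·L_Idle = 0.19 × 0.00450068 = 0.000855128
Sum: 0.0422814 + 0.00741668 + 0.000855128 = 0.0505533
P(State Idle | data) = 0.000855128 / 0.0505533 ≈ 0.0169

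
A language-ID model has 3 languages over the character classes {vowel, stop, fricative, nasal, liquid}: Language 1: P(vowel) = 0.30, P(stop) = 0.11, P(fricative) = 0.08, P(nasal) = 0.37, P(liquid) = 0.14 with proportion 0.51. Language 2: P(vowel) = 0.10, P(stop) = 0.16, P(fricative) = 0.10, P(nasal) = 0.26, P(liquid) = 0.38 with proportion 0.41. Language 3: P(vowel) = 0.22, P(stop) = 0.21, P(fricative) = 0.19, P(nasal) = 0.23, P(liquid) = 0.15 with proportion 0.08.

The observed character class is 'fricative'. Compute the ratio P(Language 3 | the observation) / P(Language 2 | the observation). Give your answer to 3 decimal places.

Posterior odds = (w_i f_i(x)) / (w_j f_j(x)); the normalising sum cancels.
Evaluate each component's likelihood at the observed value:
  p_1 = P(fricative | comp) = 0.08
  p_2 = P(fricative | comp) = 0.10
  p_3 = P(fricative | comp) = 0.19
Posterior odds = (w_3·p_3) / (w_2·p_2) = (0.08·0.19) / (0.41·0.1) = 0.0152 / 0.041 ≈ 0.371

0.371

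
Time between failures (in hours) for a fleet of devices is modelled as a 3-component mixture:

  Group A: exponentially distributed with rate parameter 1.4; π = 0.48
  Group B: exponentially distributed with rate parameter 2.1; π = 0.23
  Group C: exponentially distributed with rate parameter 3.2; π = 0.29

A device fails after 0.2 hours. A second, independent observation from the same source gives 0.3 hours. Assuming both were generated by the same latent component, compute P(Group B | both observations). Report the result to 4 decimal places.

Posterior ∝ prior × likelihood, so P(k | x) ∝ π_k f_k(x); normalise over all components.
Since both observations come from the same component, the likelihood for component k is f_k(x₁)·f_k(x₂).
  L_A = [1.4·e^(−1.4·0.2) = 1.4·e^(−0.2800) = 1.0581] × [0.919866] = 0.973307
  L_B = [2.1·e^(−2.1·0.2) = 2.1·e^(−0.4200) = 1.3798] × [1.11844] = 1.54323
  L_C = [3.2·e^(−3.2·0.2) = 3.2·e^(−0.6400) = 1.68734] × [1.22526] = 2.06742
Weight by the priors:
  π_A·L_A = 0.48 × 0.973307 = 0.467187
  π_B·L_B = 0.23 × 1.54323 = 0.354942
  π_C·L_C = 0.29 × 2.06742 = 0.599552
Sum: 0.467187 + 0.354942 + 0.599552 = 1.42168
So the posterior for Group B is 0.354942 / 1.42168 ≈ 0.2497.

0.2497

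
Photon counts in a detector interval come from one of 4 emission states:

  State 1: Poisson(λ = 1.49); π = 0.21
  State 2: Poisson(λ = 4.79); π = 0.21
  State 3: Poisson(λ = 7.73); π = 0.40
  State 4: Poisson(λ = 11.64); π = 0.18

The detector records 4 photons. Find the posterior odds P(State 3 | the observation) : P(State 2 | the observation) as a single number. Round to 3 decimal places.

The posterior odds equal the prior odds times the likelihood ratio: (w_i/w_j)·(f_i(x)/f_j(x)).
Component likelihoods at x = 4 photons:
  L_1 = e^(−1.49)·1.49^4/4! = 0.0462844
  L_2 = e^(−4.79)·4.79^4/4! = 0.182331
  L_3 = e^(−7.73)·7.73^4/4! = 0.0653748
  L_4 = e^(−11.64)·11.64^4/4! = 0.00673617
Odds = (0.40/0.21) × (0.0653748/0.182331) = 1.90476 × 0.35855 ≈ 0.683

0.683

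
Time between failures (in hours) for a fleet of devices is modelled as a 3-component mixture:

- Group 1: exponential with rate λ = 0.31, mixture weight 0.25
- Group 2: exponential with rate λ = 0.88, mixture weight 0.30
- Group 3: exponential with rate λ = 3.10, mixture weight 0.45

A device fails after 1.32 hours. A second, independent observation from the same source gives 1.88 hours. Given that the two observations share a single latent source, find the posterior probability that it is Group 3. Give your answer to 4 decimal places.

Apply Bayes' rule: the posterior for each component is proportional to its prior times its likelihood at x.
Since both observations come from the same component, the likelihood for component k is f_k(x₁)·f_k(x₂).
  f_1 = [0.205896] × [0.173083] = 0.0356372
  f_2 = [0.275427] × [0.168262] = 0.0463438
  f_3 = [0.0517879] × [0.00912627] = 0.000472631
Multiply by the mixture weights:
  P(Z=1)·f_1 = 0.25 × 0.0356372 = 0.00890929
  P(Z=2)·f_2 = 0.30 × 0.0463438 = 0.0139032
  P(Z=3)·f_3 = 0.45 × 0.000472631 = 0.000212684
Evidence: 0.00890929 + 0.0139032 + 0.000212684 = 0.0230251
Responsibility of Group 3: 0.000212684 / 0.0230251 ≈ 0.0092

0.0092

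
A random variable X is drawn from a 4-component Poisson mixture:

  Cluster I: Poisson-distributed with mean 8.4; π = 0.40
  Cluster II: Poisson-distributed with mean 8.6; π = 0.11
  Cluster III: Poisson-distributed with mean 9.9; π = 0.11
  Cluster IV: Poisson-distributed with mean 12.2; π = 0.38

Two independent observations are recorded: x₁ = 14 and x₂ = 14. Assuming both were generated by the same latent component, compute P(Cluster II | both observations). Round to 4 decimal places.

Posterior ∝ prior × likelihood, so P(k | x) ∝ π_k f_k(x); normalise over all components.
Since both observations come from the same component, the likelihood for component k is f_k(x₁)·f_k(x₂).
  f_I = [0.0224609] × [0.0224609] = 0.000504494
  f_II = [0.0255645] × [0.0255645] = 0.000653544
  f_III = [0.0499999] × [0.0499999] = 0.00249999
  f_IV = [0.0933763] × [0.0933763] = 0.00871913
Multiply by the mixture weights:
  π_I·f_I = 0.40 × 0.000504494 = 0.000201798
  π_II·f_II = 0.11 × 0.000653544 = 7.18898e-05
  π_III·f_III = 0.11 × 0.00249999 = 0.000274999
  π_IV·f_IV = 0.38 × 0.00871913 = 0.00331327
Denominator: 0.000201798 + 7.18898e-05 + 0.000274999 + 0.00331327 = 0.00386196
P(Cluster II | x₁, x₂) = 7.18898e-05 / 0.00386196 ≈ 0.0186

0.0186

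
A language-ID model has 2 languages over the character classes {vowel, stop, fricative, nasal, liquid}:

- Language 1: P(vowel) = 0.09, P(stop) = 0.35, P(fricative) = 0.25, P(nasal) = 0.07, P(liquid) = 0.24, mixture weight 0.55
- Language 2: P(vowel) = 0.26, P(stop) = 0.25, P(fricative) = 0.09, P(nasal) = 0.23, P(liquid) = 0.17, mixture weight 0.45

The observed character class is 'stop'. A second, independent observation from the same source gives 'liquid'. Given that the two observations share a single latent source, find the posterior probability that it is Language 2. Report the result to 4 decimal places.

0.2928

Apply Bayes' rule: the posterior for each component is proportional to its prior times its likelihood at x.
Since both observations come from the same component, the likelihood for component k is f_k(x₁)·f_k(x₂).
  f_1 = [0.35] × [0.24] = 0.084
  f_2 = [0.25] × [0.17] = 0.0425
Multiply by the mixture weights:
  π_1·f_1 = 0.55 × 0.084 = 0.0462
  π_2·f_2 = 0.45 × 0.0425 = 0.019125
Sum: 0.0462 + 0.019125 = 0.065325
Responsibility of Language 2: 0.019125 / 0.065325 ≈ 0.2928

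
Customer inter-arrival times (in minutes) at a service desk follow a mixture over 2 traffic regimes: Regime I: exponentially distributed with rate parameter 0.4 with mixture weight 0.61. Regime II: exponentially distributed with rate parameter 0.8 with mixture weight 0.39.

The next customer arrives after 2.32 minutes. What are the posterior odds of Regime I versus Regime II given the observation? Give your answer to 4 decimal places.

Only the two components matter; the odds are (π_i f_i(x)) / (π_j f_j(x)).
Exponential densities:
  f_I = 0.4·e^(−0.4·2.32) = 0.4·e^(−0.9280) = 0.158137
  f_II = 0.8·e^(−0.8·2.32) = 0.8·e^(−1.8560) = 0.125037
Posterior odds = (π_I·f_I) / (π_II·f_II) = (0.61·0.158137) / (0.39·0.125037) = 0.0964638 / 0.0487645 ≈ 1.9782

1.9782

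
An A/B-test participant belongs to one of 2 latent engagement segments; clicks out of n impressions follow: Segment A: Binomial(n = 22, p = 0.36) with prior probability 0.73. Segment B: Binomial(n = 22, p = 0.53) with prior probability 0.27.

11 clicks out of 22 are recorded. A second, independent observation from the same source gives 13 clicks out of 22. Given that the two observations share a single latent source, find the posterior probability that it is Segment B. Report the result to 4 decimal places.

0.8922

P(component k | x) = π_k·f_k(x) / marginal(x), where marginal(x) = Σ_j π_j·f_j(x).
Since both observations come from the same component, the likelihood for component k is f_k(x₁)·f_k(x₂).
  L_A = [C(22,11)·0.36^11·0.64^11 = 705432·1.31622e-05·0.0073787 = 0.0685113] × [0.0152854] = 0.00104722
  L_B = [C(22,11)·0.53^11·0.47^11 = 705432·0.000926904·0.000247216 = 0.161646] × [0.144941] = 0.0234291
Multiply by the mixture weights:
  π_A·L_A = 0.73 × 0.00104722 = 0.000764471
  π_B·L_B = 0.27 × 0.0234291 = 0.00632587
Evidence: 0.000764471 + 0.00632587 = 0.00709034
Responsibility of Segment B: 0.00632587 / 0.00709034 ≈ 0.8922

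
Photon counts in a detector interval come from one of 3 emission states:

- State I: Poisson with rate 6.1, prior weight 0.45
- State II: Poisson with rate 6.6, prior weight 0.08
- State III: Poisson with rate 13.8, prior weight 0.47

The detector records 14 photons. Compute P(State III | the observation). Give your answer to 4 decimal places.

0.9704

The responsibility of component k is π_k f_k(x) divided by Σ_j π_j f_j(x).
Component likelihoods at x = 14 photons:
  L_I = e^(−6.1)·6.1^14/14! = 0.00254105
  L_II = e^(−6.6)·6.6^14/14! = 0.00464369
  L_III = e^(−13.8)·13.8^14/14! = 0.105836
Multiply by the mixture weights:
  π_I·L_I = 0.45 × 0.00254105 = 0.00114347
  π_II·L_II = 0.08 × 0.00464369 = 0.000371495
  π_III·L_III = 0.47 × 0.105836 = 0.0497431
Denominator: 0.00114347 + 0.000371495 + 0.0497431 = 0.0512581
P(State III | 14 photons) ≈ 0.9704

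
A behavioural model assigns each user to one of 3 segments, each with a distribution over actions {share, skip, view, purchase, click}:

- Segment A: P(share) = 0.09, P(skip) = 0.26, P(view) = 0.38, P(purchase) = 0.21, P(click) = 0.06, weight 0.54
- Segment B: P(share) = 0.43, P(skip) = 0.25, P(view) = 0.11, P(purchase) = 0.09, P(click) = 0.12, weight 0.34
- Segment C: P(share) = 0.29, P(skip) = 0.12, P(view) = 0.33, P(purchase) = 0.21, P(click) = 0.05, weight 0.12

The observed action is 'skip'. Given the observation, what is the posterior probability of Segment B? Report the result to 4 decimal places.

Posterior ∝ prior × likelihood, so P(k | x) ∝ π_k f_k(x); normalise over all components.
Evaluate each component's likelihood at the observed value:
  f_A = P(skip | comp) = 0.26
  f_B = P(skip | comp) = 0.25
  f_C = P(skip | comp) = 0.12
Prior × likelihood for each component:
  π_A·f_A = 0.54 × 0.26 = 0.1404
  π_B·f_B = 0.34 × 0.25 = 0.085
  π_C·f_C = 0.12 × 0.12 = 0.0144
Evidence: 0.1404 + 0.085 + 0.0144 = 0.2398
P(Segment B | the observation) ≈ 0.3545

0.3545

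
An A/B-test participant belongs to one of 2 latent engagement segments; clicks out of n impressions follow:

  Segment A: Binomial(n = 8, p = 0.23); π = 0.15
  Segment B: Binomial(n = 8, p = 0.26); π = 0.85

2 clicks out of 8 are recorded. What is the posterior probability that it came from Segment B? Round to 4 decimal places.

Posterior ∝ prior × likelihood, so P(k | x) ∝ w_k f_k(x); normalise over all components.
Evaluate each component's likelihood at the observed value:
  p_A = 0.308715
  p_B = 0.31081
Unnormalised posteriors:
  w_A·p_A = 0.15 × 0.308715 = 0.0463073
  w_B·p_B = 0.85 × 0.31081 = 0.264189
Sum: 0.0463073 + 0.264189 = 0.310496
Responsibility of Segment B: 0.264189 / 0.310496 ≈ 0.8509

0.8509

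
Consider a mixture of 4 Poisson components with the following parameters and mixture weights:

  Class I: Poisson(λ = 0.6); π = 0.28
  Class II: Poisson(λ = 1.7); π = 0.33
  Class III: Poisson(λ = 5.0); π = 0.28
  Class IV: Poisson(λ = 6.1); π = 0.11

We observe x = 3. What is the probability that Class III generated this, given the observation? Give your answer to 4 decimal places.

0.3796

By Bayes' theorem, P(k | x) = w_k f_k(x) / Σ_j w_j f_j(x).
Component likelihoods at x = 3:
  L_I = e^(−0.6)·0.6^3/3! = 0.0197572
  L_II = e^(−1.7)·1.7^3/3! = 0.149587
  L_III = e^(−5.0)·5.0^3/3! = 0.140374
  L_IV = e^(−6.1)·6.1^3/3! = 0.0848481
Unnormalised posteriors:
  w_I·L_I = 0.28 × 0.0197572 = 0.00553202
  w_II·L_II = 0.33 × 0.149587 = 0.0493638
  w_III·L_III = 0.28 × 0.140374 = 0.0393047
  w_IV·L_IV = 0.11 × 0.0848481 = 0.00933329
Evidence: 0.00553202 + 0.0493638 + 0.0393047 + 0.00933329 = 0.103534
P(Class III | x) = 0.0393047 / 0.103534 ≈ 0.3796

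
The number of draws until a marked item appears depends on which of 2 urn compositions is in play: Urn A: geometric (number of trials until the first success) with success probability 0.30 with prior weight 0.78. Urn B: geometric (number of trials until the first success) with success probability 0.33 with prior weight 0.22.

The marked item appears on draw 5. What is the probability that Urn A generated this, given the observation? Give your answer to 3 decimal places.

0.793

P(component k | x) = P(Z=k)·f_k(x) / marginal(x), where marginal(x) = Σ_j P(Z=j)·f_j(x).
Component likelihoods at x = 5:
  p_A = 0.30·(1−0.30)^4 = 0.30·0.2401 = 0.07203
  p_B = 0.33·(1−0.33)^4 = 0.33·0.201511 = 0.0664987
Unnormalised posteriors:
  P(Z=A)·p_A = 0.78 × 0.07203 = 0.0561834
  P(Z=B)·p_B = 0.22 × 0.0664987 = 0.0146297
Normaliser: 0.0561834 + 0.0146297 = 0.0708131
P(Urn A | x) ≈ 0.793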